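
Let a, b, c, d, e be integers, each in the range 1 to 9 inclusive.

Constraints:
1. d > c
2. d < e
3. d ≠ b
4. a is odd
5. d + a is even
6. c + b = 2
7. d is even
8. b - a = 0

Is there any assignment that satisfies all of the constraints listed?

Constraint 7 makes d even and constraint 4 makes a odd, so d + a must be odd. Constraint 5 says d + a is even — contradiction.

Unsatisfiable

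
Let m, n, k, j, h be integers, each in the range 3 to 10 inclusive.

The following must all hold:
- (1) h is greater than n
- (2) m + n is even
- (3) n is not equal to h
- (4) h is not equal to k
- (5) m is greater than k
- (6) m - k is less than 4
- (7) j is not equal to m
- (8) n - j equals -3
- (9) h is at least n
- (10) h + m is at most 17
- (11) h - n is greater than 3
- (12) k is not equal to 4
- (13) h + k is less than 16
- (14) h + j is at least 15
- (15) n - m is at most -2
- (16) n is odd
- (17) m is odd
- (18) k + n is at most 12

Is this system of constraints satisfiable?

Satisfiable

Try m = 7, n = 5, k = 5, j = 8, h = 10.
Check constraint 6: m - k = 2; constraint 8: n - j = -3. The remaining constraints are straightforward to verify.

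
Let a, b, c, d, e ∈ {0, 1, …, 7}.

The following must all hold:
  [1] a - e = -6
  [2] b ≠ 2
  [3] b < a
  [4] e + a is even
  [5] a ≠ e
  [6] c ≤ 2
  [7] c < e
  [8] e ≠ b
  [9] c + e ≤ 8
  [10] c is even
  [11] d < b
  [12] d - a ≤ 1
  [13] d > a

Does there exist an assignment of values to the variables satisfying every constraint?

Unsatisfiable

Constraints 3, 11, and 13 give b < a, a < d, d < b. Chaining: b < a < d < b, which forces b < b — impossible.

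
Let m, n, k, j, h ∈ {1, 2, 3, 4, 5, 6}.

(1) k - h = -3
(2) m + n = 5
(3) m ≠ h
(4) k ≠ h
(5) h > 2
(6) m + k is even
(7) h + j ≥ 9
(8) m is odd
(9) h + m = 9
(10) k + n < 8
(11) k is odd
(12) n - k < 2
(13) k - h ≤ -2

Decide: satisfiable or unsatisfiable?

Satisfiable

The assignment m = 3, n = 2, k = 3, j = 3, h = 6 works:
  constraint 1 holds since k - h = -3.
  constraint 2 holds since m + n = 5.
  constraint 7 holds since h + j = 9.
The rest check out directly.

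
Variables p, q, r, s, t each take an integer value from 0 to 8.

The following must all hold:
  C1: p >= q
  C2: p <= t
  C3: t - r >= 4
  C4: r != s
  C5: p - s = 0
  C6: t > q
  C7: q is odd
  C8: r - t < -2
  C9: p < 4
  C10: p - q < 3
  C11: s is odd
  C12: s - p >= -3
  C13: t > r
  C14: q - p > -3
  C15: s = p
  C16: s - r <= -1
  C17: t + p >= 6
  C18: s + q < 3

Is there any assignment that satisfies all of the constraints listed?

Take p = 1, q = 1, r = 3, s = 1, t = 8. Then constraint 3: t - r = 5; constraint 5: p - s = 0; constraint 8: r - t = -5, and every other listed constraint is also met.

Satisfiable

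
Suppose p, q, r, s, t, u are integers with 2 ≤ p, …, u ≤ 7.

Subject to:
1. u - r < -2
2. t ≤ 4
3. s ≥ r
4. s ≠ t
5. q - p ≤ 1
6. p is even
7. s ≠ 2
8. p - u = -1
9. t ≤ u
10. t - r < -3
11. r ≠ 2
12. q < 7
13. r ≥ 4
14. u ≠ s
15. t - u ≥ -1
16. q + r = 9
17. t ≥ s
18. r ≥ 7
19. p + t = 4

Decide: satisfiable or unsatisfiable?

From constraints 3 and 18: s ≥ r and r ≥ 7, so s ≥ 7. From constraints 2 and 17: s ≤ t and t ≤ 4, so s ≤ 4. But 4 < 7, so no value of s works.

Unsatisfiable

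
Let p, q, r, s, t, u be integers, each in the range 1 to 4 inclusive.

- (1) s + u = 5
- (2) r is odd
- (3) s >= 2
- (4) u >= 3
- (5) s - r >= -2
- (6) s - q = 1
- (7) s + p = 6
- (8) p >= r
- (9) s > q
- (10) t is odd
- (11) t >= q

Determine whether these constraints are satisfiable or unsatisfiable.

One satisfying assignment is p = 4, q = 1, r = 3, s = 2, t = 3, u = 3.
For the less obvious constraints — constraint 1: s + u = 5; constraint 5: s - r = -1; constraint 6: s - q = 1 — and the others hold by inspection.

Satisfiable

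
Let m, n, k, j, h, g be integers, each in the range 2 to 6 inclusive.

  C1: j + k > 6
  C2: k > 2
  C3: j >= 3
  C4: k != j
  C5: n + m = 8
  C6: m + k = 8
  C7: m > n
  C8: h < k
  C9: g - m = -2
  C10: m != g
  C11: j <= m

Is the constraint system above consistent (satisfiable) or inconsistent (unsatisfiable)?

The assignment m = 5, n = 3, k = 3, j = 5, h = 2, g = 3 works:
  constraint 1 holds since j + k = 8.
  constraint 5 holds since n + m = 8.
  constraint 6 holds since m + k = 8.
The rest check out directly.

Satisfiable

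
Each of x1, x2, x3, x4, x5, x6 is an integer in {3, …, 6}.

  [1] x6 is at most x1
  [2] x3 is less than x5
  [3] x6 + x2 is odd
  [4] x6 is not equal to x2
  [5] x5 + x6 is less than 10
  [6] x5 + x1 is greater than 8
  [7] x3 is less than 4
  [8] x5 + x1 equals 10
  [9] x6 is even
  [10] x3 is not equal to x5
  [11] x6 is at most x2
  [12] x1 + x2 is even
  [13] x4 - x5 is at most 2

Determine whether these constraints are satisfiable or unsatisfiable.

Try x1 = 5, x2 = 5, x3 = 3, x4 = 4, x5 = 5, x6 = 4.
Check constraint 5: x5 + x6 = 9; constraint 6: x5 + x1 = 10. The remaining constraints are straightforward to verify.

Satisfiable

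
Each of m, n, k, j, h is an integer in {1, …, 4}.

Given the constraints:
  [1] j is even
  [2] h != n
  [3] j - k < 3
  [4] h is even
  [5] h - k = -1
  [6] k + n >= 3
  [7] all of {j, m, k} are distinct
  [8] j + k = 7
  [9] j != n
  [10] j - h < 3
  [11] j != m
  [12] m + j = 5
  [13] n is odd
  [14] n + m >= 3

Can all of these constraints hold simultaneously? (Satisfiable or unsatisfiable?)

Satisfiable

The assignment m = 1, n = 3, k = 3, j = 4, h = 2 works:
  constraint 3 holds since j - k = 1.
  constraint 5 holds since h - k = -1.
The rest check out directly.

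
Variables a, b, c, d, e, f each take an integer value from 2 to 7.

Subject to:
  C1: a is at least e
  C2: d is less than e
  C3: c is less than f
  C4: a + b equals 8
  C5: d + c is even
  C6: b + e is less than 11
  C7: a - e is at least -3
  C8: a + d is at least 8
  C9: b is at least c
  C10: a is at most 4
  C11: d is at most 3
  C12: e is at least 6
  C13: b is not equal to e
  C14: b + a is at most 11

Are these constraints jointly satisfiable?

From constraints 1 and 12: a ≥ e and e ≥ 6, so a ≥ 6. From constraint 10: a ≤ 4. But 4 < 6, so no value of a works.

Unsatisfiable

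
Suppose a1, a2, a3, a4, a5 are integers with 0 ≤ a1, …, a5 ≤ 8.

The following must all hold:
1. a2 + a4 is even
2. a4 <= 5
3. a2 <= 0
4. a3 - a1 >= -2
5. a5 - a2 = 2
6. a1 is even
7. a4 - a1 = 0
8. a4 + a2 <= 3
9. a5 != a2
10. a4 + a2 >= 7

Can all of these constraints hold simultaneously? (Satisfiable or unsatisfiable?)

From constraint 2: a4 ≤ 5. From constraint 3: a2 ≤ 0. Hence a4 + a2 ≤ 5. But constraint 10 requires a4 + a2 ≥ 7, and 7 > 5. Contradiction.

Unsatisfiable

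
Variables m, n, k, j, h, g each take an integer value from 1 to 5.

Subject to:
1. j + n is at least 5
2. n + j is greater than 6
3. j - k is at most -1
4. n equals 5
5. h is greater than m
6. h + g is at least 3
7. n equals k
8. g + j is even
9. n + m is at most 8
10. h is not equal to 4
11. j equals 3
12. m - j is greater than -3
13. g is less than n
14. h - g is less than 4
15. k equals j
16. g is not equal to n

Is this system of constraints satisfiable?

Constraint 4 fixes n = 5 and constraint 11 fixes j = 3. Constraints 7 and 15 give n = k = j, so n = j. But 5 ≠ 3 — contradiction.

Unsatisfiable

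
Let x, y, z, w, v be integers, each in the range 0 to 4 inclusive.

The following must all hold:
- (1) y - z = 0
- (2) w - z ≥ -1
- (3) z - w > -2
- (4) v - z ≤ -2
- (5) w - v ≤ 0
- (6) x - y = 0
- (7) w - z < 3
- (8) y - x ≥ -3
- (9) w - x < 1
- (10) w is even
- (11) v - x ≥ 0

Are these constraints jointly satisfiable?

Unsatisfiable

Constraints 2, 4, and 5 give v − w ≥ 0, w − z ≥ -1, z − v ≥ 2.
Adding all 3 inequalities: the left sides telescope to 0, and the right sides sum to 0 + (-1) + 2 = 1. So 0 ≥ 1, which is false.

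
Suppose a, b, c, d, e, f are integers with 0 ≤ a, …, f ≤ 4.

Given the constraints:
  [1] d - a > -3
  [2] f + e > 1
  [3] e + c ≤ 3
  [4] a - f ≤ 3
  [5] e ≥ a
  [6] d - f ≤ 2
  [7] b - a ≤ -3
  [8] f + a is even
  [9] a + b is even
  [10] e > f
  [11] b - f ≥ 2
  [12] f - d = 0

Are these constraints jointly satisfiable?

Unsatisfiable

Constraints 4, 7, and 11 give f − a ≥ -3, a − b ≥ 3, b − f ≥ 2.
Adding all 3 inequalities: the left sides telescope to 0, and the right sides sum to (-3) + 3 + 2 = 2. So 0 ≥ 2, which is false.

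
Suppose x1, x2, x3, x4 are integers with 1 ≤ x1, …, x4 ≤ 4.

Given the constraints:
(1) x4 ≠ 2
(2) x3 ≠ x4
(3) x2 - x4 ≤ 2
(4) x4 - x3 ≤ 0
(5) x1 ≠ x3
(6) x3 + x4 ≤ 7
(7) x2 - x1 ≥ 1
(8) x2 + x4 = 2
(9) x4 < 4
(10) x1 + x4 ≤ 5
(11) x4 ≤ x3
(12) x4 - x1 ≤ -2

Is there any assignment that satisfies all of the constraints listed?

Unsatisfiable

Constraints 3, 7, and 12 give x1 − x4 ≥ 2, x4 − x2 ≥ -2, x2 − x1 ≥ 1.
Adding all 3 inequalities: the left sides telescope to 0, and the right sides sum to 2 + (-2) + 1 = 1. So 0 ≥ 1, which is false.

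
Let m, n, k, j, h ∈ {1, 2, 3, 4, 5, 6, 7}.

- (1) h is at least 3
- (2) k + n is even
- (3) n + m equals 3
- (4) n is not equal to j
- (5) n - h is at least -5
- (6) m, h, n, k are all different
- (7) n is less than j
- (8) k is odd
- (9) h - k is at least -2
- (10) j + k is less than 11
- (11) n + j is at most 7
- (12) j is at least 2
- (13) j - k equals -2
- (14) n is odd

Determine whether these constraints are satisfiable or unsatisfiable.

Take m = 2, n = 1, k = 5, j = 3, h = 4. Then constraint 3: n + m = 3; constraint 5: n - h = -3, and every other listed constraint is also met.

Satisfiable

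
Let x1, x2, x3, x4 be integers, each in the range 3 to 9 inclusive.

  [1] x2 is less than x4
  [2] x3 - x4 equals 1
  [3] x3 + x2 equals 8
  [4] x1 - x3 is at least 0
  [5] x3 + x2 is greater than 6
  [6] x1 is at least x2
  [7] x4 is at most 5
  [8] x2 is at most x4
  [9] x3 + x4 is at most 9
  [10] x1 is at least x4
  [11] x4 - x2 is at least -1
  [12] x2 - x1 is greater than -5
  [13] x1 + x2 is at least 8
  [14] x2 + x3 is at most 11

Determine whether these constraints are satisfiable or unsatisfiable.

One satisfying assignment is x1 = 6, x2 = 3, x3 = 5, x4 = 4.
For the less obvious constraints — constraint 2: x3 - x4 = 1; constraint 3: x3 + x2 = 8 — and the others hold by inspection.

Satisfiable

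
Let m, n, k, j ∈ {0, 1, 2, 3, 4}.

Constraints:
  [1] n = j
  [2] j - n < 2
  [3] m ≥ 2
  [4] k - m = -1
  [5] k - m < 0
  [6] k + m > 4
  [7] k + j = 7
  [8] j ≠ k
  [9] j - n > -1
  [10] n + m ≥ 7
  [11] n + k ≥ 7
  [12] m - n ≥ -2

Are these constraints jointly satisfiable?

The assignment m = 4, n = 4, k = 3, j = 4 works:
  constraint 2 holds since j - n = 0.
  constraint 4 holds since k - m = -1.
The rest check out directly.

Satisfiable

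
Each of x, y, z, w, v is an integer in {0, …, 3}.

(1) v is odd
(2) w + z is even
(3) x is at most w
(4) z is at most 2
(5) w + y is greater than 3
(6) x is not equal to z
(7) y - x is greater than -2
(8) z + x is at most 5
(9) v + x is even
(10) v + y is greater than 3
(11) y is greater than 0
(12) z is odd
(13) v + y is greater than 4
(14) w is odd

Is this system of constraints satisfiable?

Setting (x, y, z, w, v) = (3, 3, 1, 3, 3) satisfies everything: constraint 5: w + y = 6; constraint 7: y - x = 0, and the others follow.

Satisfiable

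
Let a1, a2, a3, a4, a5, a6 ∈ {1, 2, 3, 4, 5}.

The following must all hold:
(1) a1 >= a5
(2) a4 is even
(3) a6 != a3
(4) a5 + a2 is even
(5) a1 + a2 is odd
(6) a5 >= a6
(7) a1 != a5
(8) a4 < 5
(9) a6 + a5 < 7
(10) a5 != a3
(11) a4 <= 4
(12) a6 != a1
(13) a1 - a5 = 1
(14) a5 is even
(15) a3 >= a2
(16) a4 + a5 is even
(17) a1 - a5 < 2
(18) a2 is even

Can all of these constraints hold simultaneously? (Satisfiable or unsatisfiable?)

Satisfiable

Setting (a1, a2, a3, a4, a5, a6) = (5, 2, 5, 2, 4, 2) satisfies everything: constraint 9: a6 + a5 = 6; constraint 13: a1 - a5 = 1; constraint 17: a1 - a5 = 1, and the others follow.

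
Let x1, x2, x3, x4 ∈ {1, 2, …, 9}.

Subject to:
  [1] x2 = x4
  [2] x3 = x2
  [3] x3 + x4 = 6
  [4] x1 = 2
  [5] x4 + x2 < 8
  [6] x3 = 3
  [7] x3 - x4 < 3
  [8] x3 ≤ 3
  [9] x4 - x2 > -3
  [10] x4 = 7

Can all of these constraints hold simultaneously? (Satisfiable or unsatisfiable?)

Constraint 6 fixes x3 = 3 and constraint 10 fixes x4 = 7. Constraints 1 and 2 give x3 = x2 = x4, so x3 = x4. But 3 ≠ 7 — contradiction.

Unsatisfiable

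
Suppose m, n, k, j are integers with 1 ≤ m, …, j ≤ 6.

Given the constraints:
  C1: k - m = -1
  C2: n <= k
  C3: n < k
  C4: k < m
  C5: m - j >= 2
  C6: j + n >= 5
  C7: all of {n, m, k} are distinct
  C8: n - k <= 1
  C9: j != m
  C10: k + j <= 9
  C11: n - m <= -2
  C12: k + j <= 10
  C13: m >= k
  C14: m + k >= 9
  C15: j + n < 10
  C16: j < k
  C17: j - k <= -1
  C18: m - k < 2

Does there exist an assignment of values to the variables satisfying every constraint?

One satisfying assignment is m = 6, n = 4, k = 5, j = 4.
For the less obvious constraints — constraint 1: k - m = -1; constraint 5: m - j = 2; constraint 6: j + n = 8 — and the others hold by inspection.

Satisfiable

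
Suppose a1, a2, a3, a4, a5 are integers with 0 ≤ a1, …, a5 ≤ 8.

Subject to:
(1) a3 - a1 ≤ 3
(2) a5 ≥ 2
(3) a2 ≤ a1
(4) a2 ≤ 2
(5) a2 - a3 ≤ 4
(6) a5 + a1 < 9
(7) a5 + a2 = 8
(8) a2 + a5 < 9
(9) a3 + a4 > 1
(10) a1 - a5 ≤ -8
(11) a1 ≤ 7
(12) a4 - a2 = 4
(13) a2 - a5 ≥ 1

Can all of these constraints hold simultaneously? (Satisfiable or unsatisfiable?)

Unsatisfiable

Constraints 1, 5, 10, and 13 give a1 − a3 ≥ -3, a3 − a2 ≥ -4, a2 − a5 ≥ 1, a5 − a1 ≥ 8.
Adding all 4 inequalities: the left sides telescope to 0, and the right sides sum to (-3) + (-4) + 1 + 8 = 2. So 0 ≥ 2, which is false.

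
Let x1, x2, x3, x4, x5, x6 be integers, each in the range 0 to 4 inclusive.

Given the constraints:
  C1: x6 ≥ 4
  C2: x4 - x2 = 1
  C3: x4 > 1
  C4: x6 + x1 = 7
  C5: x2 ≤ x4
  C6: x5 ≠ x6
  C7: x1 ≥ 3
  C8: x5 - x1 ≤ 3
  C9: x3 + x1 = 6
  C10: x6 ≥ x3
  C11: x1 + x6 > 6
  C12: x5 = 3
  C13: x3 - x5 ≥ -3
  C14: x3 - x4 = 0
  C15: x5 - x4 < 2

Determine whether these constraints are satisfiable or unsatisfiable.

Satisfiable

Try x1 = 3, x2 = 2, x3 = 3, x4 = 3, x5 = 3, x6 = 4.
Check constraint 2: x4 - x2 = 1; constraint 4: x6 + x1 = 7. The remaining constraints are straightforward to verify.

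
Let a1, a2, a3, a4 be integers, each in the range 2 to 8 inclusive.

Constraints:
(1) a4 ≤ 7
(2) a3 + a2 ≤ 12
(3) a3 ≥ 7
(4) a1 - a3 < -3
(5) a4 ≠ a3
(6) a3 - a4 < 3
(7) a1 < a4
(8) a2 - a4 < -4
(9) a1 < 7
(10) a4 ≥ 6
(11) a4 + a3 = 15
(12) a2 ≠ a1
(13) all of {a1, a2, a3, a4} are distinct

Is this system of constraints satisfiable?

The assignment a1 = 4, a2 = 2, a3 = 8, a4 = 7 works:
  constraint 2 holds since a3 + a2 = 10.
  constraint 4 holds since a1 - a3 = -4.
The rest check out directly.

Satisfiable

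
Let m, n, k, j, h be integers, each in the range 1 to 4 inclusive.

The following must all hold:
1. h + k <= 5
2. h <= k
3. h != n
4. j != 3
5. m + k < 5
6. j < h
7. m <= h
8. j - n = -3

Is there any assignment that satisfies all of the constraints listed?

Satisfiable

Take m = 1, n = 4, k = 2, j = 1, h = 2. Then constraint 1: h + k = 4; constraint 5: m + k = 3; constraint 8: j - n = -3, and every other listed constraint is also met.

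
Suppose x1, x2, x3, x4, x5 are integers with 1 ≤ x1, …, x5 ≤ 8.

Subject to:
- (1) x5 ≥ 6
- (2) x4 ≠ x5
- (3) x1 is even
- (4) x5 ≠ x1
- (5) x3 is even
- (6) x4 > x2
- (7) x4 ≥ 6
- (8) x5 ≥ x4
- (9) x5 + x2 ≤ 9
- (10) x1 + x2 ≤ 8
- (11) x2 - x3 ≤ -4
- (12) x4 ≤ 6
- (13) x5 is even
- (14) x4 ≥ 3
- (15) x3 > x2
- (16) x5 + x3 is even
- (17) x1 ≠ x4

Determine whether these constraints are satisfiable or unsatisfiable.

Try x1 = 4, x2 = 1, x3 = 6, x4 = 6, x5 = 8.
Check constraint 9: x5 + x2 = 9; constraint 10: x1 + x2 = 5; constraint 11: x2 - x3 = -5. The remaining constraints are straightforward to verify.

Satisfiable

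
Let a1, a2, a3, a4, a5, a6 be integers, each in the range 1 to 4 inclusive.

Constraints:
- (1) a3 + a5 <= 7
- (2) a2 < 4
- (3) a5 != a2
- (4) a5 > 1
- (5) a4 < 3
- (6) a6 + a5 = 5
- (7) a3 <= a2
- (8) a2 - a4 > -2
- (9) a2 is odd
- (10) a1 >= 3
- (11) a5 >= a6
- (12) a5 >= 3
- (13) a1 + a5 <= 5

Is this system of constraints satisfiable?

Unsatisfiable

From constraint 10: a1 ≥ 3. From constraint 12: a5 ≥ 3. Hence a1 + a5 ≥ 6. But constraint 13 requires a1 + a5 ≤ 5, and 5 < 6. Contradiction.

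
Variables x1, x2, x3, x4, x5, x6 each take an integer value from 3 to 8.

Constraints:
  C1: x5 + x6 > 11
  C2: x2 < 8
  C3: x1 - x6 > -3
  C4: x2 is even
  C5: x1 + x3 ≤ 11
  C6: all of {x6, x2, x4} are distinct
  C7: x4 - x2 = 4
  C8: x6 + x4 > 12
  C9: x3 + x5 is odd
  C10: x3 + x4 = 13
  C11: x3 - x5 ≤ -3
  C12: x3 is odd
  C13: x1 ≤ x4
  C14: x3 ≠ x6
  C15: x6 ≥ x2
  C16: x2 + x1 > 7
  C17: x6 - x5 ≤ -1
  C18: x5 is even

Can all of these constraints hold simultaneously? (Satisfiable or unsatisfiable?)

Satisfiable

The assignment x1 = 4, x2 = 4, x3 = 5, x4 = 8, x5 = 8, x6 = 6 works:
  constraint 1 holds since x5 + x6 = 14.
  constraint 3 holds since x1 - x6 = -2.
The rest check out directly.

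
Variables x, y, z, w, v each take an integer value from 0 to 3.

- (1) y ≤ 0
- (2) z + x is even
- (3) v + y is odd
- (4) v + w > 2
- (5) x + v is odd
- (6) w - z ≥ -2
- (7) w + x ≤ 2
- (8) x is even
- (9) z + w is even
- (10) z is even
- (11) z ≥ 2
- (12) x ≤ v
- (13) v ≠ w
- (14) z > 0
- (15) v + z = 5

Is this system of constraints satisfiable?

Satisfiable

One satisfying assignment is x = 0, y = 0, z = 2, w = 2, v = 3.
For the less obvious constraints — constraint 4: v + w = 5; constraint 6: w - z = 0; constraint 7: w + x = 2 — and the others hold by inspection.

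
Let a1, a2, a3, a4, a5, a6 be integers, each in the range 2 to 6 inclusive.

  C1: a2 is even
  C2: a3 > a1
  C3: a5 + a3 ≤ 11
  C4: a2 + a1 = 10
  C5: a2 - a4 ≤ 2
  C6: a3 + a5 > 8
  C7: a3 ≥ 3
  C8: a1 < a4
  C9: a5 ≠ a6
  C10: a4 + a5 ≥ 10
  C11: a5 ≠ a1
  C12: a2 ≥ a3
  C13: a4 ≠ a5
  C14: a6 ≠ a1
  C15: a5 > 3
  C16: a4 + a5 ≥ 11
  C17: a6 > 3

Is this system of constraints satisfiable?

Satisfiable

The assignment a1 = 4, a2 = 6, a3 = 5, a4 = 5, a5 = 6, a6 = 5 works:
  constraint 3 holds since a5 + a3 = 11.
  constraint 4 holds since a2 + a1 = 10.
The rest check out directly.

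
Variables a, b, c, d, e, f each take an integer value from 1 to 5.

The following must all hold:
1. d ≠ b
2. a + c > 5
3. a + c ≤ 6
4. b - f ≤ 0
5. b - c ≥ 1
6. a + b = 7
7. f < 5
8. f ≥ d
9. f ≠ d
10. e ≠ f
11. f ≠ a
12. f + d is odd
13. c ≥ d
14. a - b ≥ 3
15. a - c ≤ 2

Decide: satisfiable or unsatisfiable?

Unsatisfiable

Constraints 5, 14, and 15 give a − b ≥ 3, b − c ≥ 1, c − a ≥ -2.
Adding all 3 inequalities: the left sides telescope to 0, and the right sides sum to 3 + 1 + (-2) = 2. So 0 ≥ 2, which is false.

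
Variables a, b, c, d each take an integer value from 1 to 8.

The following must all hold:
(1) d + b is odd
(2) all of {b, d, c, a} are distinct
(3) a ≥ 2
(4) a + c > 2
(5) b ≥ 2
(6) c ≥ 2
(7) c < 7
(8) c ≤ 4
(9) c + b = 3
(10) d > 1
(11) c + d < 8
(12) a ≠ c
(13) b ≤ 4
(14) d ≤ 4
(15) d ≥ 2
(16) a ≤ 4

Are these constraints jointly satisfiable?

Constraints 3, 5, 6, 8, 13, 14, 15, and 16 confine each of b, d, c, a to the 3 values {2, …, 4}.
Constraint 2 requires all 4 of them to be distinct, but only 3 values are available — impossible by the pigeonhole principle.

Unsatisfiable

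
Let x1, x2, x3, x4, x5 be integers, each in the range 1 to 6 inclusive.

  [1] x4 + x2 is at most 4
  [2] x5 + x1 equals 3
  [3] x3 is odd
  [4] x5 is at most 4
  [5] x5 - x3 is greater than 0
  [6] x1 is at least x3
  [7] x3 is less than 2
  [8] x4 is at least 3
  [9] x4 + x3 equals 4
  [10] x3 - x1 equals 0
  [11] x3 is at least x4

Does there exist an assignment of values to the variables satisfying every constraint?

From constraints 8 and 11: x3 ≥ x4 and x4 ≥ 3, so x3 ≥ 3. From constraint 7: x3 ≤ 1. But 1 < 3, so no value of x3 works.

Unsatisfiable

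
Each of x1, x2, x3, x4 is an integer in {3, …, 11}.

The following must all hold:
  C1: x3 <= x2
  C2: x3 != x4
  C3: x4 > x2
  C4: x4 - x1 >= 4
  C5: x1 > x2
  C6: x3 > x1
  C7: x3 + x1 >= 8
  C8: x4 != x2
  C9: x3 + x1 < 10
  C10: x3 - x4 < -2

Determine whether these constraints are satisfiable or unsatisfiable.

Constraints 1, 5, and 6 give x3 ≤ x2, x2 < x1, x1 < x3. Chaining: x3 ≤ x2 < x1 < x3, which forces x3 < x3 — impossible.

Unsatisfiable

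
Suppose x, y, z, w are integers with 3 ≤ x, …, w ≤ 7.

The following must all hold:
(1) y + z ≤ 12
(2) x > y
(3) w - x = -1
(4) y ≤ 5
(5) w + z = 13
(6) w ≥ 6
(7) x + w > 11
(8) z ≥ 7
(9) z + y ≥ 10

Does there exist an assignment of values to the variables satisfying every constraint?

Satisfiable

Try x = 7, y = 4, z = 7, w = 6.
Check constraint 1: y + z = 11; constraint 3: w - x = -1; constraint 5: w + z = 13. The remaining constraints are straightforward to verify.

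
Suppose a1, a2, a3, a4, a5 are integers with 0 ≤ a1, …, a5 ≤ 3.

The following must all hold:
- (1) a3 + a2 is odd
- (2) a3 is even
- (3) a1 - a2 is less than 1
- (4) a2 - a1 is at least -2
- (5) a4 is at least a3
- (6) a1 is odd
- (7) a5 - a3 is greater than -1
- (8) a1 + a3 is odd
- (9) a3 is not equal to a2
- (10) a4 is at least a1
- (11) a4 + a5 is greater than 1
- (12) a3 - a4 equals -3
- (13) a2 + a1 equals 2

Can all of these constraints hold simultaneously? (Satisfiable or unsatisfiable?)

One satisfying assignment is a1 = 1, a2 = 1, a3 = 0, a4 = 3, a5 = 1.
For the less obvious constraints — constraint 3: a1 - a2 = 0; constraint 4: a2 - a1 = 0 — and the others hold by inspection.

Satisfiable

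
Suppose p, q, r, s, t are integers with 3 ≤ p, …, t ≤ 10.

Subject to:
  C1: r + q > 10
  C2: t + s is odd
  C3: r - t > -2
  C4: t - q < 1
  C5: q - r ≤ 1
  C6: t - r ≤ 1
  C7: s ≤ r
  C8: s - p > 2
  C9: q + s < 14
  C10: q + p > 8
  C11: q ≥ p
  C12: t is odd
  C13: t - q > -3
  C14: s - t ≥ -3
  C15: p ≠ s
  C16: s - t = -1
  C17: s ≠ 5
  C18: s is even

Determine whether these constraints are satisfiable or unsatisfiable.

One satisfying assignment is p = 3, q = 7, r = 6, s = 6, t = 7.
For the less obvious constraints — constraint 1: r + q = 13; constraint 3: r - t = -1 — and the others hold by inspection.

Satisfiable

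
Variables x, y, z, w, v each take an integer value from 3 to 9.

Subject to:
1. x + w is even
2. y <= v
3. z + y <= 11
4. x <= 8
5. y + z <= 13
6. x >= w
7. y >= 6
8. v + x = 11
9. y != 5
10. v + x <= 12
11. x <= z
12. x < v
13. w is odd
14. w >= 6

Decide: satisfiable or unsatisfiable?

From constraints 2 and 7: v ≥ y ≥ 6. From constraints 6 and 14: x ≥ w ≥ 6. Hence v + x ≥ 12. But constraint 8 requires v + x = 11, and 11 < 12. Contradiction.

Unsatisfiable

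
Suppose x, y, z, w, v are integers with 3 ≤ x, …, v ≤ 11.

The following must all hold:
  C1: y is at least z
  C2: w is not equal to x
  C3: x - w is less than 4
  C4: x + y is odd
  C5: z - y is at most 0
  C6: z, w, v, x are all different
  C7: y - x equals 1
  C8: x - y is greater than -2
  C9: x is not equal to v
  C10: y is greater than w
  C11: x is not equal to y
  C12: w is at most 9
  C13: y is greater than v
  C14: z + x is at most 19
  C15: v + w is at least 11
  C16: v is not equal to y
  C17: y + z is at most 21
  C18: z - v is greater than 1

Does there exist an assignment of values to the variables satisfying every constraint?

Try x = 10, y = 11, z = 8, w = 9, v = 5.
Check constraint 3: x - w = 1; constraint 5: z - y = -3; constraint 7: y - x = 1. The remaining constraints are straightforward to verify.

Satisfiable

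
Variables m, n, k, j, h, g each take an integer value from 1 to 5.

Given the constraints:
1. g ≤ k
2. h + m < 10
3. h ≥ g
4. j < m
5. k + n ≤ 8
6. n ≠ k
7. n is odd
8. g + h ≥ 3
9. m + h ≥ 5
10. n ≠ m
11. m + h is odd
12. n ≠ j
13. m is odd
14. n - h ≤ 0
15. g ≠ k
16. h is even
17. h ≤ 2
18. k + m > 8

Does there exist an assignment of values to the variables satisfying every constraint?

Satisfiable

One satisfying assignment is m = 5, n = 1, k = 4, j = 2, h = 2, g = 1.
For the less obvious constraints — constraint 2: h + m = 7; constraint 5: k + n = 5 — and the others hold by inspection.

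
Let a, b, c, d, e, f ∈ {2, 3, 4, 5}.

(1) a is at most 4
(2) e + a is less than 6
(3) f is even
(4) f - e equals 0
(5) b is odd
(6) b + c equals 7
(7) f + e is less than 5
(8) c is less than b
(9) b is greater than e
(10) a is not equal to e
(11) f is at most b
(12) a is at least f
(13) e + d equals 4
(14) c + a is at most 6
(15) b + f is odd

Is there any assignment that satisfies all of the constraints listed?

Try a = 3, b = 5, c = 2, d = 2, e = 2, f = 2.
Check constraint 2: e + a = 5; constraint 4: f - e = 0. The remaining constraints are straightforward to verify.

Satisfiable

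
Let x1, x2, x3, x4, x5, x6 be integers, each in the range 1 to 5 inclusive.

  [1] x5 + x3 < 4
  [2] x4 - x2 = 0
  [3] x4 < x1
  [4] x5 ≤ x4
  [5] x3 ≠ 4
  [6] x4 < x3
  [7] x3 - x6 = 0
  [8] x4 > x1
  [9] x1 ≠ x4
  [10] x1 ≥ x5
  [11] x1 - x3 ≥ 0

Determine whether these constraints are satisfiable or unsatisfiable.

Constraints 6, 8, and 11 give x4 < x3, x3 ≤ x1, x1 < x4. Chaining: x4 < x3 ≤ x1 < x4, which forces x4 < x4 — impossible.

Unsatisfiable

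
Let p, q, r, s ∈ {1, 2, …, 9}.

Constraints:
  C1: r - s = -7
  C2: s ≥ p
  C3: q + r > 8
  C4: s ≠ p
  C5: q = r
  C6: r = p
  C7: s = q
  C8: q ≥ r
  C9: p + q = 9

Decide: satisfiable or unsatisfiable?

From constraints 5, 6, and 7, s = q = r = p, so s = p. But constraint 4 says s ≠ p. Contradiction.

Unsatisfiable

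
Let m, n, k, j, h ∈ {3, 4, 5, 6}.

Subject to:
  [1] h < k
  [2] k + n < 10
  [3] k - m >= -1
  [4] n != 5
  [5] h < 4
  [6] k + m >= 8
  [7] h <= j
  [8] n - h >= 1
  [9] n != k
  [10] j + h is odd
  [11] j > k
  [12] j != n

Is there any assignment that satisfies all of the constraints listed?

Satisfiable

Take m = 6, n = 4, k = 5, j = 6, h = 3. Then constraint 2: k + n = 9; constraint 3: k - m = -1, and every other listed constraint is also met.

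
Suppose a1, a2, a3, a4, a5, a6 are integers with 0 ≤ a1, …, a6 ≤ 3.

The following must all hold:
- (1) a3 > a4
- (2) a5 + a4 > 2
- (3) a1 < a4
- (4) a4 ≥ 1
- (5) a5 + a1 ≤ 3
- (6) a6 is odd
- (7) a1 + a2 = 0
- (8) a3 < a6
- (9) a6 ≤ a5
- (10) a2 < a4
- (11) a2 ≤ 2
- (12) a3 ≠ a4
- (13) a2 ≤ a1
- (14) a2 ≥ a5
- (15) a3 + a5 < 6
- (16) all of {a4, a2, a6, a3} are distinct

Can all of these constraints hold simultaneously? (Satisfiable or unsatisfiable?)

Constraints 1, 8, 9, 10, and 14 give a5 ≤ a2, a2 < a4, a4 < a3, a3 < a6, a6 ≤ a5. Chaining: a5 ≤ a2 < a4 < a3 < a6 ≤ a5, which forces a5 < a5 — impossible.

Unsatisfiable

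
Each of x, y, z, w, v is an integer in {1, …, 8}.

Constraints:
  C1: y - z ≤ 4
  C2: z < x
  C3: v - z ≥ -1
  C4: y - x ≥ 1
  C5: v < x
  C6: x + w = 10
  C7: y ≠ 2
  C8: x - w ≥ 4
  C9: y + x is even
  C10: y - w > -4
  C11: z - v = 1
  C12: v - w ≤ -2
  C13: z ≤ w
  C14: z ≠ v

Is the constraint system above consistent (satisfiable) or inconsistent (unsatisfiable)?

Constraints 1, 3, 4, 8, and 12 give z − y ≥ -4, y − x ≥ 1, x − w ≥ 4, w − v ≥ 2, v − z ≥ -1.
Adding all 5 inequalities: the left sides telescope to 0, and the right sides sum to (-4) + 1 + 4 + 2 + (-1) = 2. So 0 ≥ 2, which is false.

Unsatisfiable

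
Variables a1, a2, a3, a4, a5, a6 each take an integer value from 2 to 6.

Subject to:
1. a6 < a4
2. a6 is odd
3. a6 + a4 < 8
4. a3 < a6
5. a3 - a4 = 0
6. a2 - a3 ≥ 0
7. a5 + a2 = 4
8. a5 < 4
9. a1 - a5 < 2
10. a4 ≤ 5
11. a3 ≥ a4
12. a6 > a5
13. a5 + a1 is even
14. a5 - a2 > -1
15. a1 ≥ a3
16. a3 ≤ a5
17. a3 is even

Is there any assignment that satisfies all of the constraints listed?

Unsatisfiable

Constraints 1, 11, 12, and 16 give a3 ≤ a5, a5 < a6, a6 < a4, a4 ≤ a3. Chaining: a3 ≤ a5 < a6 < a4 ≤ a3, which forces a3 < a3 — impossible.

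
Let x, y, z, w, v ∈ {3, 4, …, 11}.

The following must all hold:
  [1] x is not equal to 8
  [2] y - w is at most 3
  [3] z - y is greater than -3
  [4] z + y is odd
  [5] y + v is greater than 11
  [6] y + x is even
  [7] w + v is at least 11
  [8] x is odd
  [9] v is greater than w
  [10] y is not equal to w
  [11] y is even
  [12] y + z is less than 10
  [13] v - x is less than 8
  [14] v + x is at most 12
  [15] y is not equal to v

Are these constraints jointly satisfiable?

Unsatisfiable

Constraint 11 makes y even and constraint 8 makes x odd, so y + x must be odd. Constraint 6 says y + x is even — contradiction.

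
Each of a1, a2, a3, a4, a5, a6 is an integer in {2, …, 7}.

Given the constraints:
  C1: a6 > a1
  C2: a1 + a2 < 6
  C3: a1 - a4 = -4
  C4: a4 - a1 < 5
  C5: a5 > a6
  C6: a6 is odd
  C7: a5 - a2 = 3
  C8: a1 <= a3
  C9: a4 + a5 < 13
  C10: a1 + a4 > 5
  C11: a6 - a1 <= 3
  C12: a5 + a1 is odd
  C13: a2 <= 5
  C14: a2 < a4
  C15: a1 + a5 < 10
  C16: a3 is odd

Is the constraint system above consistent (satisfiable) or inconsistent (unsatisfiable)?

Setting (a1, a2, a3, a4, a5, a6) = (2, 2, 7, 6, 5, 3) satisfies everything: constraint 2: a1 + a2 = 4; constraint 3: a1 - a4 = -4; constraint 4: a4 - a1 = 4, and the others follow.

Satisfiable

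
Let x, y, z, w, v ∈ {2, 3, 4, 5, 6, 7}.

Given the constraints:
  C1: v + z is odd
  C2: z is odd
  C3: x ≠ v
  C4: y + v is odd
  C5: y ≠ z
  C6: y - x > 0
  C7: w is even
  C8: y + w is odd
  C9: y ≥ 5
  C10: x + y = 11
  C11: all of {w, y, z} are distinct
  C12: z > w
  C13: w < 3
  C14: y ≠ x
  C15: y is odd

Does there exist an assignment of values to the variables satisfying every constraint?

Satisfiable

Setting (x, y, z, w, v) = (4, 7, 5, 2, 2) satisfies everything: constraint 6: y - x = 3; constraint 10: x + y = 11; constraint 11: values 2, 7, 5 are distinct, and the others follow.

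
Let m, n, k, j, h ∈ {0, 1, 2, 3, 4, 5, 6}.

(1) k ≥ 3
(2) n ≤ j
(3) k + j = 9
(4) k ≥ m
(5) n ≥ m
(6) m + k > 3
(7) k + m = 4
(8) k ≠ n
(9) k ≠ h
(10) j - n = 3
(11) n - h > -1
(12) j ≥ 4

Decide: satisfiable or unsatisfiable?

Satisfiable

Try m = 0, n = 2, k = 4, j = 5, h = 1.
Check constraint 3: k + j = 9; constraint 6: m + k = 4. The remaining constraints are straightforward to verify.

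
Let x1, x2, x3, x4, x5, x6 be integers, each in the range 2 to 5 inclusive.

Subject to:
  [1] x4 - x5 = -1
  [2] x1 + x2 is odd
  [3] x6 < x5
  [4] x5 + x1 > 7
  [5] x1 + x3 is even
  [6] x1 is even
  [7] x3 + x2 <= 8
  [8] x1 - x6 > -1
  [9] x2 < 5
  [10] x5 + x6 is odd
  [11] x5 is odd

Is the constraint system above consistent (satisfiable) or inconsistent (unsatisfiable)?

Satisfiable

Setting (x1, x2, x3, x4, x5, x6) = (4, 3, 4, 4, 5, 4) satisfies everything: constraint 1: x4 - x5 = -1; constraint 4: x5 + x1 = 9, and the others follow.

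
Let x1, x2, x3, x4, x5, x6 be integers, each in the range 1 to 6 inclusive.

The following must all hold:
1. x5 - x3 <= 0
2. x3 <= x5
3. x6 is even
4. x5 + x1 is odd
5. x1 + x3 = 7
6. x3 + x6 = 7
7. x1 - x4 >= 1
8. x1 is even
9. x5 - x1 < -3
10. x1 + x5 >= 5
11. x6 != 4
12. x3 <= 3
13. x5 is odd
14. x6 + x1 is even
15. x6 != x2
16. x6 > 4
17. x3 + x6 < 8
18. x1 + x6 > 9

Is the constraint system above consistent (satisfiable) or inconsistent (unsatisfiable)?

Satisfiable

Setting (x1, x2, x3, x4, x5, x6) = (6, 5, 1, 4, 1, 6) satisfies everything: constraint 1: x5 - x3 = 0; constraint 5: x1 + x3 = 7, and the others follow.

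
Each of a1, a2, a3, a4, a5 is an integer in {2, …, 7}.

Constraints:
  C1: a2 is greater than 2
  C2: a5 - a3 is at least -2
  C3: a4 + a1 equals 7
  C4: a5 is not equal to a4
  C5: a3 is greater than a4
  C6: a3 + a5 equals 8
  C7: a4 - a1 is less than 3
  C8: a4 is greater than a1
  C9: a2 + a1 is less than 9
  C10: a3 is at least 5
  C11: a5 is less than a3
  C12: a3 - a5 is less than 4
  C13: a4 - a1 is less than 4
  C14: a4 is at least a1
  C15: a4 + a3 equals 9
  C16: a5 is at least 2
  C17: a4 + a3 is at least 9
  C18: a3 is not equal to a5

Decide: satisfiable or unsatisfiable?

Satisfiable

Try a1 = 3, a2 = 4, a3 = 5, a4 = 4, a5 = 3.
Check constraint 2: a5 - a3 = -2; constraint 3: a4 + a1 = 7. The remaining constraints are straightforward to verify.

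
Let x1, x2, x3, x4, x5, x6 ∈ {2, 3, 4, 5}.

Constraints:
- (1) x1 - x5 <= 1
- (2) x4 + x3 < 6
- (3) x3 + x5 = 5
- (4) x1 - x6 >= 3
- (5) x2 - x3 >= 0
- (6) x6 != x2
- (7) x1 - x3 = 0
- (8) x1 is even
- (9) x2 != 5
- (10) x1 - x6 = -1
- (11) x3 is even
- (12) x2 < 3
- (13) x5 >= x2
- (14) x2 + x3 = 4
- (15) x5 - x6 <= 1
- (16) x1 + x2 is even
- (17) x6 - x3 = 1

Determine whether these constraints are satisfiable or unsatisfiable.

Unsatisfiable

Constraints 1, 4, and 15 give x6 − x5 ≥ -1, x5 − x1 ≥ -1, x1 − x6 ≥ 3.
Adding all 3 inequalities: the left sides telescope to 0, and the right sides sum to (-1) + (-1) + 3 = 1. So 0 ≥ 1, which is false.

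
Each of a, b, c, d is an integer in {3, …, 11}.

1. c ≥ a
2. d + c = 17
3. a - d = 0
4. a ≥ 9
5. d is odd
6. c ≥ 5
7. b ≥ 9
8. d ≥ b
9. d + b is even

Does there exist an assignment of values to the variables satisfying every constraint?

Unsatisfiable

From constraints 7 and 8: d ≥ b ≥ 9. From constraints 1 and 4: c ≥ a ≥ 9. Hence d + c ≥ 18. But constraint 2 requires d + c = 17, and 17 < 18. Contradiction.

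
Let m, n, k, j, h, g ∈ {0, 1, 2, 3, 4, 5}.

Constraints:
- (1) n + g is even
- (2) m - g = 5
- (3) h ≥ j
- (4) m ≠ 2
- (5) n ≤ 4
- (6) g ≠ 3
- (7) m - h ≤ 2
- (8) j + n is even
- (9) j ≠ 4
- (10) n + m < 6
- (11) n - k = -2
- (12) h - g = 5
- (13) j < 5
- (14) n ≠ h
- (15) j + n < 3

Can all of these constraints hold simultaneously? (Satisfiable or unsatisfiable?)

The assignment m = 5, n = 0, k = 2, j = 2, h = 5, g = 0 works:
  constraint 2 holds since m - g = 5.
  constraint 7 holds since m - h = 0.
The rest check out directly.

Satisfiable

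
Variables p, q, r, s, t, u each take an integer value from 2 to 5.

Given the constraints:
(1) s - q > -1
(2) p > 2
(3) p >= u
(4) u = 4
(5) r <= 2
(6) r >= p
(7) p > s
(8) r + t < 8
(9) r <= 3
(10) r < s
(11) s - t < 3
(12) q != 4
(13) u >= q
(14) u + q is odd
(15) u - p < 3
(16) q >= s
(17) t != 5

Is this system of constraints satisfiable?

Unsatisfiable

Constraints 3, 6, 10, 13, and 16 give p ≤ r, r < s, s ≤ q, q ≤ u, u ≤ p. Chaining: p ≤ r < s ≤ q ≤ u ≤ p, which forces p < p — impossible.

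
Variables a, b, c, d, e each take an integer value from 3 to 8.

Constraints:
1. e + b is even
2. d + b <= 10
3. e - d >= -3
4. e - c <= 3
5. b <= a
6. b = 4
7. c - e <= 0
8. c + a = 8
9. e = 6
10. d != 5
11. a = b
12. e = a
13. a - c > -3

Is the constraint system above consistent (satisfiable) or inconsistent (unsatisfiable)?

Unsatisfiable

Constraint 9 fixes e = 6 and constraint 6 fixes b = 4. Constraints 11 and 12 give e = a = b, so e = b. But 6 ≠ 4 — contradiction.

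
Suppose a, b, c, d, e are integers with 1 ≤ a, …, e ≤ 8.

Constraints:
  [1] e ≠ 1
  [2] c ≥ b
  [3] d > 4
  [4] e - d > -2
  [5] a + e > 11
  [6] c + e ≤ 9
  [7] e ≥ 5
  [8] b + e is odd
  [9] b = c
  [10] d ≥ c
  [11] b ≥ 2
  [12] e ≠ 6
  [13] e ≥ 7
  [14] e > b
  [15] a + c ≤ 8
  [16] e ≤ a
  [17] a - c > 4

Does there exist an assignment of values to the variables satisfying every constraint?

Unsatisfiable

From constraints 13 and 16: a ≥ e ≥ 7. From constraints 2 and 11: c ≥ b ≥ 2. Hence a + c ≥ 9. But constraint 15 requires a + c ≤ 8, and 8 < 9. Contradiction.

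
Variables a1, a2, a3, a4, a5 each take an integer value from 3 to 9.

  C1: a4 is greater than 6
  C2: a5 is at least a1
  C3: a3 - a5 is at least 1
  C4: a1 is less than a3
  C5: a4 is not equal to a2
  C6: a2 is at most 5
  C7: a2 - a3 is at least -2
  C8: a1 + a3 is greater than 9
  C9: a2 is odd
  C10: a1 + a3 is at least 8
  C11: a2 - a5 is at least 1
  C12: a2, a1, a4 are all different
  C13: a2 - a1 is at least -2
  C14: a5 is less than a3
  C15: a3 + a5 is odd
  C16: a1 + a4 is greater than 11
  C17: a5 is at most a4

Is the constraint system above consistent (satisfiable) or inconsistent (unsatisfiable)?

Satisfiable

Try a1 = 4, a2 = 5, a3 = 7, a4 = 8, a5 = 4.
Check constraint 3: a3 - a5 = 3; constraint 7: a2 - a3 = -2; constraint 8: a1 + a3 = 11. The remaining constraints are straightforward to verify.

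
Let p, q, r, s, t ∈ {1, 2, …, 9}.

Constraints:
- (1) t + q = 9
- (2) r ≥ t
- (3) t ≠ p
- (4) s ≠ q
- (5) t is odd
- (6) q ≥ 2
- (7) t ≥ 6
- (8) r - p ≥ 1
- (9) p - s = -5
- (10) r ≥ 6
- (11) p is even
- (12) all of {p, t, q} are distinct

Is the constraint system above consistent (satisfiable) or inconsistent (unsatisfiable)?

The assignment p = 4, q = 2, r = 8, s = 9, t = 7 works:
  constraint 1 holds since t + q = 9.
  constraint 8 holds since r - p = 4.
The rest check out directly.

Satisfiable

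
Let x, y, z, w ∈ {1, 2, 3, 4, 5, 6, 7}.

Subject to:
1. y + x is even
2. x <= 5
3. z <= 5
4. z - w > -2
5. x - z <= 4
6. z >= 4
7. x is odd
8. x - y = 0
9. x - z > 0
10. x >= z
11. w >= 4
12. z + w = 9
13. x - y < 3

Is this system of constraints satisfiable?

One satisfying assignment is x = 5, y = 5, z = 4, w = 5.
For the less obvious constraints — constraint 4: z - w = -1; constraint 5: x - z = 1 — and the others hold by inspection.

Satisfiable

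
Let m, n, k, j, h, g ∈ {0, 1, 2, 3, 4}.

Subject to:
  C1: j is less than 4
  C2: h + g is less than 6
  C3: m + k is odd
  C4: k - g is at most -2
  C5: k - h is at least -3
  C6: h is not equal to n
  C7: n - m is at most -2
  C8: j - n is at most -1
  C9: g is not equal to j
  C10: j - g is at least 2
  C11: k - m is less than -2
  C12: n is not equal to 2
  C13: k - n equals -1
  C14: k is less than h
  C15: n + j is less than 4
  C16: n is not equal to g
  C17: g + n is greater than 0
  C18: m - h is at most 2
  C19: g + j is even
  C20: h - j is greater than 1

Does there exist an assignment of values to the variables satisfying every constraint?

Constraints 4, 5, 7, 8, 10, and 18 give j − g ≥ 2, g − k ≥ 2, k − h ≥ -3, h − m ≥ -2, m − n ≥ 2, n − j ≥ 1.
Adding all 6 inequalities: the left sides telescope to 0, and the right sides sum to 2 + 2 + (-3) + (-2) + 2 + 1 = 2. So 0 ≥ 2, which is false.

Unsatisfiable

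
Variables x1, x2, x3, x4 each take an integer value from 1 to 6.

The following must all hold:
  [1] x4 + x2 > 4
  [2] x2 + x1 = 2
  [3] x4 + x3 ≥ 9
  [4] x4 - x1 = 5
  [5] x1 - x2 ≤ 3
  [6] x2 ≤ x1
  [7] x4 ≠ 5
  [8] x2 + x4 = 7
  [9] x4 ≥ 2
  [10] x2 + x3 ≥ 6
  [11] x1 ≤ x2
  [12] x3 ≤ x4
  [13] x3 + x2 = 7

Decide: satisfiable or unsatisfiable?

Satisfiable

One satisfying assignment is x1 = 1, x2 = 1, x3 = 6, x4 = 6.
For the less obvious constraints — constraint 1: x4 + x2 = 7; constraint 2: x2 + x1 = 2 — and the others hold by inspection.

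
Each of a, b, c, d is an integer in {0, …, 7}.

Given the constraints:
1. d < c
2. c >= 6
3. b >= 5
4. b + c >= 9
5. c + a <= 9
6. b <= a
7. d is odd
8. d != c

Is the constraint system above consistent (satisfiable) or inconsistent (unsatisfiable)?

Unsatisfiable

From constraint 2: c ≥ 6. From constraints 3 and 6: a ≥ b ≥ 5. Hence c + a ≥ 11. But constraint 5 requires c + a ≤ 9, and 9 < 11. Contradiction.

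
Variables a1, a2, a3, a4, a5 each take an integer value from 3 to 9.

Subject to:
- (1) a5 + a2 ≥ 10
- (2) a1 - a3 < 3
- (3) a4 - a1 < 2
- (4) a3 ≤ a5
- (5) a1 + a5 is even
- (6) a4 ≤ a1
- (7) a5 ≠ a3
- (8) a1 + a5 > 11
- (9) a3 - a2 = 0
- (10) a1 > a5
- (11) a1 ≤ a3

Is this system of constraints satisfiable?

Unsatisfiable

Constraints 4, 10, and 11 give a3 ≤ a5, a5 < a1, a1 ≤ a3. Chaining: a3 ≤ a5 < a1 ≤ a3, which forces a3 < a3 — impossible.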